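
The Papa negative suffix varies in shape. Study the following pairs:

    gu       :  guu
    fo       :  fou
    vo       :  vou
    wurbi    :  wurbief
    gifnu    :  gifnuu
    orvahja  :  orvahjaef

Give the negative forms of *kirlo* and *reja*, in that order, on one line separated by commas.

Looking at the last vowel of each stem: -u when the last vowel of the stem is a rounded vowel (*gu*, *fo*, *vo*, *gifnu*); -ef when the last vowel of the stem is an unrounded vowel (*wurbi*, *orvahja*).
*kirlo*: last vowel = /o/, a rounded vowel → -u → *kirlou*.
Since the last vowel of *reja* is /a/ (an unrounded vowel), it takes -ef, giving *rejaef*.

kirlou, rejaef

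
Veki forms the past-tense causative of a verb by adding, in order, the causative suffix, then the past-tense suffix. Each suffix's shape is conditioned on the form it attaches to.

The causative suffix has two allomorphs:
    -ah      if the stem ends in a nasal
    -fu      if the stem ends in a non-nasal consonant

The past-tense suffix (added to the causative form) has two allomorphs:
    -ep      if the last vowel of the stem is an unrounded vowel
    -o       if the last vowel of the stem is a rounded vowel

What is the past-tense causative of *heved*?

hevedfuo

Since the final consonant of *heved* is /d/ (non-nasal), it takes -fu, giving *hevedfu*.
The causative form *hevedfu*: last vowel = /u/, a rounded vowel → -o → *hevedfuo*.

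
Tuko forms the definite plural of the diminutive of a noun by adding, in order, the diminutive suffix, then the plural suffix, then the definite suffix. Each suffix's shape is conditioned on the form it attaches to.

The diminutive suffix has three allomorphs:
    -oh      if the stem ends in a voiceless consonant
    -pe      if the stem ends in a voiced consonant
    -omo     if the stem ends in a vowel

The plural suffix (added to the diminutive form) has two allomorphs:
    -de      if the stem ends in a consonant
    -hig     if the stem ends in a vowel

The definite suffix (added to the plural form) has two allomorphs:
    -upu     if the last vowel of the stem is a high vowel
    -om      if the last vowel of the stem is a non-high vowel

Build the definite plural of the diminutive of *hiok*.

hiokohdeom

The final sound of *hiok* is /k/, which is a voiceless consonant, so the diminutive suffix is -oh, giving *hiokoh*.
The diminutive form *hiokoh*: final sound = /h/, a consonant → -de → *hiokohde*.
The plural form *hiokohde* — last vowel /e/ (a non-high vowel) → -om → *hiokohdeom*.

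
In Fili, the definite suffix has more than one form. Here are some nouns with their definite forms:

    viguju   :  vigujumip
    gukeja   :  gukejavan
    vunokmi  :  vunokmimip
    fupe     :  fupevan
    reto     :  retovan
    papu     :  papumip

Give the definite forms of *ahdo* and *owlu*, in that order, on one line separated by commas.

The suffix is conditioned by the last vowel: -mip when the last vowel of the stem is a high vowel (*viguju*, *vunokmi*, *papu*); -van when the last vowel of the stem is a non-high vowel (*gukeja*, *fupe*, *reto*).
Since the last vowel of *ahdo* is /o/ (a non-high vowel), it takes -van, giving *ahdovan*.
*owlu* — last vowel /u/ (a high vowel) → -mip → *owlumip*.

ahdovan, owlumip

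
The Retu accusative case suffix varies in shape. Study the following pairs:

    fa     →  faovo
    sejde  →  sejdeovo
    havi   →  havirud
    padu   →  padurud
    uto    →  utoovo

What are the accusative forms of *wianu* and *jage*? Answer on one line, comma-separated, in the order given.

wianurud, jageovo

The alternation tracks the last vowel of the stem — -rud when the last vowel of the stem is a high vowel (*havi*, *padu*); -ovo when the last vowel of the stem is a non-high vowel (*fa*, *sejde*, *uto*).
*wianu* — last vowel /u/ (a high vowel) → -rud → *wianurud*.
Since the last vowel of *jage* is /e/ (a non-high vowel), it takes -ovo, giving *jageovo*.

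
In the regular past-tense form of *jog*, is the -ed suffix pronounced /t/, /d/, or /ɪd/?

/d/

The stem *jog* ends in a voiced sound other than /d/.
The -ed suffix is realized as /ɪd/ after /t, d/; as /t/ after other voiceless consonants; and as /d/ after other voiced sounds.
So -ed on *jog* is pronounced /d/.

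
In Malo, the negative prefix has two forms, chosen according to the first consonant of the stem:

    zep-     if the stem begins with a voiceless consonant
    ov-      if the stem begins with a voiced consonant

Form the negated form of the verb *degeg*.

The first consonant of *degeg* is /d/, which is voiced, so the prefix is ov-, giving *ovdegeg*.

ovdegeg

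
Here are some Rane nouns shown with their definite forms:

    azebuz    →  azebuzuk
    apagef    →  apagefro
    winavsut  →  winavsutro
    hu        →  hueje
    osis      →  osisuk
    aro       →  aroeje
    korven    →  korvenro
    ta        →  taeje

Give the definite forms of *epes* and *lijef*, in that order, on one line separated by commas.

epesuk, lijefro

Looking at the final sound of each stem: -uk when the stem ends in a sibilant (*azebuz*, *osis*); -ro when the stem ends in a non-sibilant consonant (*apagef*, *winavsut*, *korven*); -eje when the stem ends in a vowel (*hu*, *aro*, *ta*).
*epes*: final sound = /s/, a sibilant → -uk → *epesuk*.
*lijef*: final sound = /f/, a non-sibilant consonant → -ro → *lijefro*.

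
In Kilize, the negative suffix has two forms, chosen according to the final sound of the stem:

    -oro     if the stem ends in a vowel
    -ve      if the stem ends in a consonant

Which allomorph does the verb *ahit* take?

Since the final sound of *ahit* is /t/ (a consonant), it takes -ve.

-ve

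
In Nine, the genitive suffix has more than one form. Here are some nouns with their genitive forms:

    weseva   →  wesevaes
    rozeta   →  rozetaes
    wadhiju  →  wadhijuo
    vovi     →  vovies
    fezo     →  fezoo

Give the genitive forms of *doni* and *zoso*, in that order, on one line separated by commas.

donies, zosoo

The pattern is rounding harmony: -o when the last vowel of the stem is a rounded vowel (*wadhiju*, *fezo*); -es when the last vowel of the stem is an unrounded vowel (*weseva*, *rozeta*, *vovi*).
*doni* — last vowel /i/ (an unrounded vowel) → -es → *donies*.
*zoso* — last vowel /o/ (a rounded vowel) → -o → *zosoo*.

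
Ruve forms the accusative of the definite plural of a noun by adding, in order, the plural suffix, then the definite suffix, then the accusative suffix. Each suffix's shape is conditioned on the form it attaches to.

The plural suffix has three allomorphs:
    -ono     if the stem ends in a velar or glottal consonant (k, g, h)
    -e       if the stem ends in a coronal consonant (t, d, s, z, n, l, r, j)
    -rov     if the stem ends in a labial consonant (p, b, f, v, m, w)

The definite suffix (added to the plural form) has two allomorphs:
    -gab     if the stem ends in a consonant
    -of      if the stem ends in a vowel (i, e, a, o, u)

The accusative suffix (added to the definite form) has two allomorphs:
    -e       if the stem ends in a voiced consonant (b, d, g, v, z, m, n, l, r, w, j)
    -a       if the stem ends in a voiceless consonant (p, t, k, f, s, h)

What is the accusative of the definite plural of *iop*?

ioprovgabe

Since the final consonant of *iop* is /p/ (labial), it takes -rov, giving *ioprov*.
The plural form *ioprov*: final sound = /v/, a consonant → -gab → *ioprovgab*.
The final consonant of the definite form *ioprovgab* is /b/, which is voiced, so the accusative suffix is -e, giving *ioprovgabe*.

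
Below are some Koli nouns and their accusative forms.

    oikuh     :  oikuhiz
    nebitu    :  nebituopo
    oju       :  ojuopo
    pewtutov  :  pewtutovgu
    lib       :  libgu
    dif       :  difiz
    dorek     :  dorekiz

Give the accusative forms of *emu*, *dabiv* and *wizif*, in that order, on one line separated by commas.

emuopo, dabivgu, wizifiz

Looking at the final sound of each stem: -iz when the stem ends in a voiceless consonant (*oikuh*, *dif*, *dorek*); -gu when the stem ends in a voiced consonant (*pewtutov*, *lib*); -opo when the stem ends in a vowel (*nebitu*, *oju*).
The final sound of *emu* is /u/, which is a vowel, so the suffix is -opo, giving *emuopo*.
*dabiv*: final sound = /v/, a voiced consonant → -gu → *dabivgu*.
Since the final sound of *wizif* is /f/ (a voiceless consonant), it takes -iz, giving *wizifiz*.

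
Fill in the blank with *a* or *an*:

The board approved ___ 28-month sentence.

a

The indefinite article is chosen by the initial *sound* of the following word, not its spelling.
The number *28* is spoken "twenty-…", beginning with /ˈtwɛnti/ — a consonant sound.
So the article is *a*: The board approved a 28-month sentence.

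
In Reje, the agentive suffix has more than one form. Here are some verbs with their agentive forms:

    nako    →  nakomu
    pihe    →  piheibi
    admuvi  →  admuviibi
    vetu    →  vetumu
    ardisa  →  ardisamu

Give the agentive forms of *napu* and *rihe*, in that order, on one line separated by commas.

The suffix is conditioned by the last vowel: -ibi when the last vowel of the stem is a front vowel (*pihe*, *admuvi*); -mu when the last vowel of the stem is a back vowel (*nako*, *vetu*, *ardisa*).
*napu* — last vowel /u/ (a back vowel) → -mu → *napumu*.
*rihe* — last vowel /e/ (a front vowel) → -ibi → *riheibi*.

napumu, riheibi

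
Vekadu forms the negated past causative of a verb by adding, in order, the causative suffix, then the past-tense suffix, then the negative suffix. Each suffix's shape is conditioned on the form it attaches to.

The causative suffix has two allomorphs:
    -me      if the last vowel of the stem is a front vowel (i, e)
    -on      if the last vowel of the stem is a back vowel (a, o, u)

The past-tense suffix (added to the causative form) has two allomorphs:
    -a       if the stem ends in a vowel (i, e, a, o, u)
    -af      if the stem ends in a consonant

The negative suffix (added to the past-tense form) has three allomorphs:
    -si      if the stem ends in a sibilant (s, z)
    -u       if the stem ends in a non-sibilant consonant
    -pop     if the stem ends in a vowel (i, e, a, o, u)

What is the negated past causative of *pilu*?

*pilu*: last vowel = /u/, a back vowel → -on → *piluon*.
Since the final sound of the causative form *piluon* is /n/ (a consonant), it takes -af, giving *piluonaf*.
The final sound of the past-tense form *piluonaf* is /f/, which is a non-sibilant consonant, so the negative suffix is -u, giving *piluonafu*.

piluonafu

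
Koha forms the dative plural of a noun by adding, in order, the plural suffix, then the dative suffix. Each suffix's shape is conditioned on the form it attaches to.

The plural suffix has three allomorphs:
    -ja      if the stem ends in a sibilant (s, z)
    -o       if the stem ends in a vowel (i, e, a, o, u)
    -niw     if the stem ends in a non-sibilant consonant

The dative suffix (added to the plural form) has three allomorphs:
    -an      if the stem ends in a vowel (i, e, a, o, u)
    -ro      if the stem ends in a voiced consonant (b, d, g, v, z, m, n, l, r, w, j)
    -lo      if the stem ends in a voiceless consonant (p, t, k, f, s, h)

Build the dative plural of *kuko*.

*kuko* — final sound /o/ (a vowel) → -o → *kukoo*.
The plural form *kukoo* — final sound /o/ (a vowel) → -an → *kukooan*.

kukooan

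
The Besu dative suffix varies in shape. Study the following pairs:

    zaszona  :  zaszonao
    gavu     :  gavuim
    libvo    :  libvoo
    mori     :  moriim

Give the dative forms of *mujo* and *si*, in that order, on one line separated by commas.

The alternation tracks the last vowel of the stem — -im when the last vowel of the stem is a high vowel (*gavu*, *mori*); -o when the last vowel of the stem is a non-high vowel (*zaszona*, *libvo*).
*mujo*: last vowel = /o/, a non-high vowel → -o → *mujoo*.
*si*: last vowel = /i/, a high vowel → -im → *siim*.

mujoo, siim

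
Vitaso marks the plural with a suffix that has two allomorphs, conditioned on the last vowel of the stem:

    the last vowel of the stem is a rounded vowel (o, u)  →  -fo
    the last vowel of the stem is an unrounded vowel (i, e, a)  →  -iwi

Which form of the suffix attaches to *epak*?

-iwi

The last vowel of *epak* is /a/, which is an unrounded vowel, so the suffix is -iwi.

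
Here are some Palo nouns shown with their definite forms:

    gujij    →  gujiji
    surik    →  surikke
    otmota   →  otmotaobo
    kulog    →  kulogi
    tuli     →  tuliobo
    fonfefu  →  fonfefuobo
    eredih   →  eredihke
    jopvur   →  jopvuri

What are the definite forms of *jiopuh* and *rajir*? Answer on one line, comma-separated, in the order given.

jiopuhke, rajiri

The alternation tracks the final sound of the stem — -ke when the stem ends in a voiceless consonant (*surik*, *eredih*); -i when the stem ends in a voiced consonant (*gujij*, *kulog*, *jopvur*); -obo when the stem ends in a vowel (*otmota*, *tuli*, *fonfefu*).
The final sound of *jiopuh* is /h/, which is a voiceless consonant, so the suffix is -ke, giving *jiopuhke*.
*rajir*: final sound = /r/, a voiced consonant → -i → *rajiri*.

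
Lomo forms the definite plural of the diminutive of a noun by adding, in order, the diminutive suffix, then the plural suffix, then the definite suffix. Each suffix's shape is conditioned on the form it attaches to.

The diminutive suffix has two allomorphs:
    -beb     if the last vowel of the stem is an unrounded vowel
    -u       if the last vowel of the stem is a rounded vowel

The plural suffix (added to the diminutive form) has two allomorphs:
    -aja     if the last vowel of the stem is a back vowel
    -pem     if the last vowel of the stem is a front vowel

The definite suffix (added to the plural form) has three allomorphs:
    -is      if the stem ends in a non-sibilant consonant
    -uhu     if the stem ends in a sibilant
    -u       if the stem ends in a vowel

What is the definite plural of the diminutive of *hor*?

The last vowel of *hor* is /o/, which is a rounded vowel, so the diminutive suffix is -u, giving *horu*.
The diminutive form *horu*: last vowel = /u/, a back vowel → -aja → *horuaja*.
Since the final sound of the plural form *horuaja* is /a/ (a vowel), it takes -u, giving *horuajau*.

horuajau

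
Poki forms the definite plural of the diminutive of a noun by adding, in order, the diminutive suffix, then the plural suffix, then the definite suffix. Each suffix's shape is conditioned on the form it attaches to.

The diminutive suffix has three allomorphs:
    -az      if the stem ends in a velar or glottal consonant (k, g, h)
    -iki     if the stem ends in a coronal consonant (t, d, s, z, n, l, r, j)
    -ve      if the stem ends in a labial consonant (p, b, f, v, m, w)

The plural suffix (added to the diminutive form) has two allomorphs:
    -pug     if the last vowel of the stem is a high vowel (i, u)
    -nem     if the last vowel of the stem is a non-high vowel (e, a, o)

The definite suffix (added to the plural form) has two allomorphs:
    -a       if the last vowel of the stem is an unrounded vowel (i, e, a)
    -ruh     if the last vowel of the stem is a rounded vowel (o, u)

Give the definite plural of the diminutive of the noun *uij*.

Since the final consonant of *uij* is /j/ (coronal), it takes -iki, giving *uijiki*.
The last vowel of the diminutive form *uijiki* is /i/, which is a high vowel, so the plural suffix is -pug, giving *uijikipug*.
The plural form *uijikipug*: last vowel = /u/, a rounded vowel → -ruh → *uijikipugruh*.

uijikipugruh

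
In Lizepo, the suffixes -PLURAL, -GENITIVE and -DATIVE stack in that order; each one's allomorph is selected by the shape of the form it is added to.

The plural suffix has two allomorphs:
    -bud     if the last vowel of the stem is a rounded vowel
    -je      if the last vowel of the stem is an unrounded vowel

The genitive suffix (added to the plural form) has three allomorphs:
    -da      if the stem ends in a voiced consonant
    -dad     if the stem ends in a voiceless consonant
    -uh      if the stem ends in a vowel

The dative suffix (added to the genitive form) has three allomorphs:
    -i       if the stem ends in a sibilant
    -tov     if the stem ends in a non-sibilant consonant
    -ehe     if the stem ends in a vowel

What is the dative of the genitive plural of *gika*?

The last vowel of *gika* is /a/, which is an unrounded vowel, so the plural suffix is -je, giving *gikaje*.
The plural form *gikaje* — final sound /e/ (a vowel) → -uh → *gikajeuh*.
Since the final sound of the genitive form *gikajeuh* is /h/ (a non-sibilant consonant), it takes -tov, giving *gikajeuhtov*.

gikajeuhtov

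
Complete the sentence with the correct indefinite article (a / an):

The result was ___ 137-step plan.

a

The indefinite article is chosen by the initial *sound* of the following word, not its spelling.
The number *137* is spoken "one hundred …", beginning with /wʌn/ — a consonant sound.
So the article is *a*: The result was a 137-step plan.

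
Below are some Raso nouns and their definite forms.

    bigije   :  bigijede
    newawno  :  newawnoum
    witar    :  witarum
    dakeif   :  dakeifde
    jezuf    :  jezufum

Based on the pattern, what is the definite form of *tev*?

tevde

Looking at the last vowel of each stem: -de when the last vowel of the stem is a front vowel (*bigije*, *dakeif*); -um when the last vowel of the stem is a back vowel (*newawno*, *witar*, *jezuf*).
*tev*: last vowel = /e/, a front vowel → -de → *tevde*.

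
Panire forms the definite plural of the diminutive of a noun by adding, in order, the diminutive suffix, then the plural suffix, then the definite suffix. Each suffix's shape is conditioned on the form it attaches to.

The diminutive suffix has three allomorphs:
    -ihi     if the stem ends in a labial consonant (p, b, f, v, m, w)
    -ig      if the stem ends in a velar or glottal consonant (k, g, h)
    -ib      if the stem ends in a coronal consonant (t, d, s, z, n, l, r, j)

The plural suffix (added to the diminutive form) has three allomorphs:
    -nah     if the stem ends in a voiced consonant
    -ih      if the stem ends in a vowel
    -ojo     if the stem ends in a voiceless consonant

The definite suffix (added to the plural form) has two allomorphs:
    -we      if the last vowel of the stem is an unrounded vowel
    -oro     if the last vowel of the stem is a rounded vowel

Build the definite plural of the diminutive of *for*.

*for* — final consonant /r/ (coronal) → -ib → *forib*.
The diminutive form *forib* — final sound /b/ (a voiced consonant) → -nah → *foribnah*.
The plural form *foribnah*: last vowel = /a/, an unrounded vowel → -we → *foribnahwe*.

foribnahwe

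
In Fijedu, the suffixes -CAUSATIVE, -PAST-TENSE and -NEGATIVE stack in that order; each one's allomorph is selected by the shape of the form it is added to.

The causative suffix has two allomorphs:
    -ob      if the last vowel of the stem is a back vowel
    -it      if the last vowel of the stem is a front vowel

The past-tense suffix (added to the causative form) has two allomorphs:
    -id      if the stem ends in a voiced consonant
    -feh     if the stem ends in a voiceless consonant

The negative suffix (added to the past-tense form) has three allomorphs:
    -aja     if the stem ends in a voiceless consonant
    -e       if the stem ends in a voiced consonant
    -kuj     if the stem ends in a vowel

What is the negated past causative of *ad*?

adobide

*ad*: last vowel = /a/, a back vowel → -ob → *adob*.
The causative form *adob* — final consonant /b/ (voiced) → -id → *adobid*.
Since the final sound of the past-tense form *adobid* is /d/ (a voiced consonant), it takes -e, giving *adobide*.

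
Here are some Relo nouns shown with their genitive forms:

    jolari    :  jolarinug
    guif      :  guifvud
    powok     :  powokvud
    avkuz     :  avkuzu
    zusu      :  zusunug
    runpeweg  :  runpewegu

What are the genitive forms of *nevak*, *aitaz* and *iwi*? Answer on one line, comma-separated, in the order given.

nevakvud, aitazu, iwinug

The suffix is conditioned by the final sound: -vud when the stem ends in a voiceless consonant (*guif*, *powok*); -u when the stem ends in a voiced consonant (*avkuz*, *runpeweg*); -nug when the stem ends in a vowel (*jolari*, *zusu*).
Since the final sound of *nevak* is /k/ (a voiceless consonant), it takes -vud, giving *nevakvud*.
The final sound of *aitaz* is /z/, which is a voiced consonant, so the suffix is -u, giving *aitazu*.
*iwi* — final sound /i/ (a vowel) → -nug → *iwinug*.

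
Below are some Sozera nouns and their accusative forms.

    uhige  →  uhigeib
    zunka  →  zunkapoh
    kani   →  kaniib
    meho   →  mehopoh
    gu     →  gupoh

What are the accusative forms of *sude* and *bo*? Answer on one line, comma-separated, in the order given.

sudeib, bopoh

The alternation tracks the last vowel of the stem — -ib when the last vowel of the stem is a front vowel (*uhige*, *kani*); -poh when the last vowel of the stem is a back vowel (*zunka*, *meho*, *gu*).
The last vowel of *sude* is /e/, which is a front vowel, so the suffix is -ib, giving *sudeib*.
*bo* — last vowel /o/ (a back vowel) → -poh → *bopoh*.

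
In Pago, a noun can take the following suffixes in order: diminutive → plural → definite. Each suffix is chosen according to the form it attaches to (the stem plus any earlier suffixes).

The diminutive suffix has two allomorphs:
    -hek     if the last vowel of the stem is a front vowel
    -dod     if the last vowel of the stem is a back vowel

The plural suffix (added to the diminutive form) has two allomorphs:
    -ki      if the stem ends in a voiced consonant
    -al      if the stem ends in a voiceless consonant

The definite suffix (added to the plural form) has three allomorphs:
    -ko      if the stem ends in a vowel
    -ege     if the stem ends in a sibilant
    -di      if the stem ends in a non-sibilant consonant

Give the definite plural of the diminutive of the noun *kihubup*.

kihubupdodkiko

The last vowel of *kihubup* is /u/, which is a back vowel, so the diminutive suffix is -dod, giving *kihubupdod*.
The diminutive form *kihubupdod*: final consonant = /d/, voiced → -ki → *kihubupdodki*.
The final sound of the plural form *kihubupdodki* is /i/, which is a vowel, so the definite suffix is -ko, giving *kihubupdodkiko*.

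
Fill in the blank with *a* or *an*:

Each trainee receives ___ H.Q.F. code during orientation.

The indefinite article is chosen by the initial *sound* of the following word, not its spelling.
The initialism *H.Q.F.* is read letter by letter; the first letter, H, is pronounced /eɪtʃ/, which begins with a vowel sound.
So the article is *an*: Each trainee receives an H.Q.F. code during orientation.

an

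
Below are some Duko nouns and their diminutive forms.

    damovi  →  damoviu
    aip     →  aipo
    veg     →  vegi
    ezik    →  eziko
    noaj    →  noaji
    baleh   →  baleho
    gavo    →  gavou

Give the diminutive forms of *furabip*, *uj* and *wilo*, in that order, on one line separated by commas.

furabipo, uji, wilou

The suffix is conditioned by the final sound: -o when the stem ends in a voiceless consonant (*aip*, *ezik*, *baleh*); -i when the stem ends in a voiced consonant (*veg*, *noaj*); -u when the stem ends in a vowel (*damovi*, *gavo*).
*furabip* — final sound /p/ (a voiceless consonant) → -o → *furabipo*.
Since the final sound of *uj* is /j/ (a voiced consonant), it takes -i, giving *uji*.
Since the final sound of *wilo* is /o/ (a vowel), it takes -u, giving *wilou*.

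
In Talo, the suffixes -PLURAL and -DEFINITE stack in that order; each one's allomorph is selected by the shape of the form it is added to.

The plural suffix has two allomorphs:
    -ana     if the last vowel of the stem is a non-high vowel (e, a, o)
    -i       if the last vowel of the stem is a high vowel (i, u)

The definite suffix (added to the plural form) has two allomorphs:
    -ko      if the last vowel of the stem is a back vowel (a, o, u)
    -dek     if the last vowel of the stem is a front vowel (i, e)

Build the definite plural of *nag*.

naganako

*nag* — last vowel /a/ (a non-high vowel) → -ana → *nagana*.
The last vowel of the plural form *nagana* is /a/, which is a back vowel, so the definite suffix is -ko, giving *naganako*.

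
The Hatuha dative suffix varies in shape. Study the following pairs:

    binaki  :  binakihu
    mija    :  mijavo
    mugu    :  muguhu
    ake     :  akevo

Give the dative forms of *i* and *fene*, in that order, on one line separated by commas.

Looking at the last vowel of each stem: -hu when the last vowel of the stem is a high vowel (*binaki*, *mugu*); -vo when the last vowel of the stem is a non-high vowel (*mija*, *ake*).
*i*: last vowel = /i/, a high vowel → -hu → *ihu*.
Since the last vowel of *fene* is /e/ (a non-high vowel), it takes -vo, giving *fenevo*.

ihu, fenevo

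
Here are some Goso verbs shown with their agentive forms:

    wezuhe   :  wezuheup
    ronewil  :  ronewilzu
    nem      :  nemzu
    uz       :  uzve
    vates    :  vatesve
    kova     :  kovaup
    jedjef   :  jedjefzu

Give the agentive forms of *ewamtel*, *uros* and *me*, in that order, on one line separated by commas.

ewamtelzu, urosve, meup

The alternation tracks the final sound of the stem — -ve when the stem ends in a sibilant (*uz*, *vates*); -zu when the stem ends in a non-sibilant consonant (*ronewil*, *nem*, *jedjef*); -up when the stem ends in a vowel (*wezuhe*, *kova*).
*ewamtel*: final sound = /l/, a non-sibilant consonant → -zu → *ewamtelzu*.
The final sound of *uros* is /s/, which is a sibilant, so the suffix is -ve, giving *urosve*.
*me*: final sound = /e/, a vowel → -up → *meup*.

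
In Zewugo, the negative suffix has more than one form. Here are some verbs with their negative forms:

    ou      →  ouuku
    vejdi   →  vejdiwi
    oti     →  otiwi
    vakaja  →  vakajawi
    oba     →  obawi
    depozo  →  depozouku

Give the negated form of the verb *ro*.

The pattern is rounding harmony: -uku when the last vowel of the stem is a rounded vowel (*ou*, *depozo*); -wi when the last vowel of the stem is an unrounded vowel (*vejdi*, *oti*, *vakaja*, *oba*).
The last vowel of *ro* is /o/, which is a rounded vowel, so the suffix is -uku, giving *rouku*.

rouku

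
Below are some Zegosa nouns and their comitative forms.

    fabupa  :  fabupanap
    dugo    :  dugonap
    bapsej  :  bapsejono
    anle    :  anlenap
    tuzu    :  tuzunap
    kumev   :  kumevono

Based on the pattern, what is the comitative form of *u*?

unap

The suffix is conditioned by the final sound: -ono when the stem ends in a consonant (*bapsej*, *kumev*); -nap when the stem ends in a vowel (*fabupa*, *dugo*, *anle*, *tuzu*).
Since the final sound of *u* is /u/ (a vowel), it takes -nap, giving *unap*.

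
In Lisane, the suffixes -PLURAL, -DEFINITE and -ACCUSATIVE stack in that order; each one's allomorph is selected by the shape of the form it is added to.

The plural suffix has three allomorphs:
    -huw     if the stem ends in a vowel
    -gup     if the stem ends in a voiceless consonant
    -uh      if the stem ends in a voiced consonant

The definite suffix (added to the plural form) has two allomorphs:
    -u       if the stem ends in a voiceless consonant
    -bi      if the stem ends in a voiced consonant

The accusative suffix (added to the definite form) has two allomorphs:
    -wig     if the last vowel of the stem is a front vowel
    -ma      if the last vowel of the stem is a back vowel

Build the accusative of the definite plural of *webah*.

*webah* — final sound /h/ (a voiceless consonant) → -gup → *webahgup*.
The final consonant of the plural form *webahgup* is /p/, which is voiceless, so the definite suffix is -u, giving *webahgupu*.
Since the last vowel of the definite form *webahgupu* is /u/ (a back vowel), it takes -ma, giving *webahgupuma*.

webahgupuma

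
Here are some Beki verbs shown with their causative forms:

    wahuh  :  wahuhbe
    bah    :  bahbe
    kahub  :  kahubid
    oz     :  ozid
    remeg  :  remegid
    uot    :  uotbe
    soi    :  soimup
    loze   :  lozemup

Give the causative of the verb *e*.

Looking at the final sound of each stem: -be when the stem ends in a voiceless consonant (*wahuh*, *bah*, *uot*); -id when the stem ends in a voiced consonant (*kahub*, *oz*, *remeg*); -mup when the stem ends in a vowel (*soi*, *loze*).
Since the final sound of *e* is /e/ (a vowel), it takes -mup, giving *emup*.

emup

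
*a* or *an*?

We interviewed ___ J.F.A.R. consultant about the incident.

The indefinite article is chosen by the initial *sound* of the following word, not its spelling.
The initialism *J.F.A.R.* is read letter by letter; the first letter, J, is pronounced /dʒeɪ/, which begins with a consonant sound.
So the article is *a*: We interviewed a J.F.A.R. consultant about the incident.

a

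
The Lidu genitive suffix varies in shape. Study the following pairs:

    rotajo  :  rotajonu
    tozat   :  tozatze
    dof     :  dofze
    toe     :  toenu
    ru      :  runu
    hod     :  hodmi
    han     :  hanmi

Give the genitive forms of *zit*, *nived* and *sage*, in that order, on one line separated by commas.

zitze, nivedmi, sagenu

Looking at the final sound of each stem: -ze when the stem ends in a voiceless consonant (*tozat*, *dof*); -mi when the stem ends in a voiced consonant (*hod*, *han*); -nu when the stem ends in a vowel (*rotajo*, *toe*, *ru*).
*zit*: final sound = /t/, a voiceless consonant → -ze → *zitze*.
Since the final sound of *nived* is /d/ (a voiced consonant), it takes -mi, giving *nivedmi*.
*sage*: final sound = /e/, a vowel → -nu → *sagenu*.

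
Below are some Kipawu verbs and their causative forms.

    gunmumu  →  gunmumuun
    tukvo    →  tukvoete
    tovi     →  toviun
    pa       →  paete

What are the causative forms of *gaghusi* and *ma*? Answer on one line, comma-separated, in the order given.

The pattern is height harmony: -un when the last vowel of the stem is a high vowel (*gunmumu*, *tovi*); -ete when the last vowel of the stem is a non-high vowel (*tukvo*, *pa*).
*gaghusi*: last vowel = /i/, a high vowel → -un → *gaghusiun*.
*ma*: last vowel = /a/, a non-high vowel → -ete → *maete*.

gaghusiun, maete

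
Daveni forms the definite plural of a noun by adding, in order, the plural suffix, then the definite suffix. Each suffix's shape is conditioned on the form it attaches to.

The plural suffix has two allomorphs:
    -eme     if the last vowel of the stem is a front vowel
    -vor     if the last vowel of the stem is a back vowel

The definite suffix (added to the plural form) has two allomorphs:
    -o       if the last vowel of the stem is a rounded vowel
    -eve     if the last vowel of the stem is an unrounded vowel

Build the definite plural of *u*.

uvoro

*u*: last vowel = /u/, a back vowel → -vor → *uvor*.
The plural form *uvor* — last vowel /o/ (a rounded vowel) → -o → *uvoro*.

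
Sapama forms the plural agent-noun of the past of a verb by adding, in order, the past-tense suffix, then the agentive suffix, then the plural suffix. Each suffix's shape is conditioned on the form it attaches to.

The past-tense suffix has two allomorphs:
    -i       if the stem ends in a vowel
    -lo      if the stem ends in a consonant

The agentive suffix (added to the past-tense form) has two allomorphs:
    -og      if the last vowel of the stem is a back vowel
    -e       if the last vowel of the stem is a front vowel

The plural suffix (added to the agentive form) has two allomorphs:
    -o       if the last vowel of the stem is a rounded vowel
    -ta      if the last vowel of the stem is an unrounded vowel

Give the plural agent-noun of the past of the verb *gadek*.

gadekloogo

Since the final sound of *gadek* is /k/ (a consonant), it takes -lo, giving *gadeklo*.
The past-tense form *gadeklo*: last vowel = /o/, a back vowel → -og → *gadekloog*.
The agentive form *gadekloog*: last vowel = /o/, a rounded vowel → -o → *gadekloogo*.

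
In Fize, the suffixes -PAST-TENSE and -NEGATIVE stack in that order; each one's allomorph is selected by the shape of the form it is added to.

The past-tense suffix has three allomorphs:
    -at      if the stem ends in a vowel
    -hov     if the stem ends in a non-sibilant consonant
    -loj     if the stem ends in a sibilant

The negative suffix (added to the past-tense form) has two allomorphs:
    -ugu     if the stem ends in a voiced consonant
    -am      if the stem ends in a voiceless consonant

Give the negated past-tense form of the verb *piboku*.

*piboku*: final sound = /u/, a vowel → -at → *pibokuat*.
The past-tense form *pibokuat*: final consonant = /t/, voiceless → -am → *pibokuatam*.

pibokuatam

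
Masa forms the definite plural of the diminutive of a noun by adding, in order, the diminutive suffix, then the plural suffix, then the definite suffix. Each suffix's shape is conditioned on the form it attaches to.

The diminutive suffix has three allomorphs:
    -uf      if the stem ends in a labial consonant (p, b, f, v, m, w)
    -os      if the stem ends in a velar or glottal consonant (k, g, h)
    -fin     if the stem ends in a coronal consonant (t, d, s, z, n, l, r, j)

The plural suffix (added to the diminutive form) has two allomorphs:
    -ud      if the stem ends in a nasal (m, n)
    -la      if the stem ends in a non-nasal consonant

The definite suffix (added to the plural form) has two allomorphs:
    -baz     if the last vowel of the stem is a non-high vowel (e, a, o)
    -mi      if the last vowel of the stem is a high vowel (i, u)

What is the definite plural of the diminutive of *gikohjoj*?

gikohjojfinudmi

Since the final consonant of *gikohjoj* is /j/ (coronal), it takes -fin, giving *gikohjojfin*.
The final consonant of the diminutive form *gikohjojfin* is /n/, which is a nasal, so the plural suffix is -ud, giving *gikohjojfinud*.
The plural form *gikohjojfinud*: last vowel = /u/, a high vowel → -mi → *gikohjojfinudmi*.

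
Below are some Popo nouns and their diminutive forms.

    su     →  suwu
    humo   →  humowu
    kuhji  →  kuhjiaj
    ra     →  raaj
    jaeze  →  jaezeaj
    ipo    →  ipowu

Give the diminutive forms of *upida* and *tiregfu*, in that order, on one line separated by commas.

upidaaj, tiregfuwu

The suffix is conditioned by the last vowel: -wu when the last vowel of the stem is a rounded vowel (*su*, *humo*, *ipo*); -aj when the last vowel of the stem is an unrounded vowel (*kuhji*, *ra*, *jaeze*).
*upida* — last vowel /a/ (an unrounded vowel) → -aj → *upidaaj*.
*tiregfu* — last vowel /u/ (a rounded vowel) → -wu → *tiregfuwu*.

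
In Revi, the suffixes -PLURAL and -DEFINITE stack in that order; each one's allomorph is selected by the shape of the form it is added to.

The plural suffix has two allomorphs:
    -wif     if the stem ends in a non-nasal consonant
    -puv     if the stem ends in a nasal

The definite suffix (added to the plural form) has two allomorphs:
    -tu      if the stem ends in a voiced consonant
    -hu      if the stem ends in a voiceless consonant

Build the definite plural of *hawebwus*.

hawebwuswifhu

Since the final consonant of *hawebwus* is /s/ (non-nasal), it takes -wif, giving *hawebwuswif*.
The plural form *hawebwuswif* — final consonant /f/ (voiceless) → -hu → *hawebwuswifhu*.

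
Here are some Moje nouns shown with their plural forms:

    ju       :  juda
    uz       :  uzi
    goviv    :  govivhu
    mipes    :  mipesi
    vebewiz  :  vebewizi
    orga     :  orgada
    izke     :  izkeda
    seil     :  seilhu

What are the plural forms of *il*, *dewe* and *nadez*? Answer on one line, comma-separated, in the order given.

ilhu, deweda, nadezi

The pattern is sibilance of the final sound: -i when the stem ends in a sibilant (*uz*, *mipes*, *vebewiz*); -hu when the stem ends in a non-sibilant consonant (*goviv*, *seil*); -da when the stem ends in a vowel (*ju*, *orga*, *izke*).
The final sound of *il* is /l/, which is a non-sibilant consonant, so the suffix is -hu, giving *ilhu*.
*dewe*: final sound = /e/, a vowel → -da → *deweda*.
Since the final sound of *nadez* is /z/ (a sibilant), it takes -i, giving *nadezi*.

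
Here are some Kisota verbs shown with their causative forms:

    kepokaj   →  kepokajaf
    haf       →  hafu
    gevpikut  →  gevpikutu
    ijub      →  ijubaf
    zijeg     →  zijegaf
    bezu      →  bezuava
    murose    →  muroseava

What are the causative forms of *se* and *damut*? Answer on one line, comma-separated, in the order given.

seava, damutu

The alternation tracks the final sound of the stem — -u when the stem ends in a voiceless consonant (*haf*, *gevpikut*); -af when the stem ends in a voiced consonant (*kepokaj*, *ijub*, *zijeg*); -ava when the stem ends in a vowel (*bezu*, *murose*).
Since the final sound of *se* is /e/ (a vowel), it takes -ava, giving *seava*.
Since the final sound of *damut* is /t/ (a voiceless consonant), it takes -u, giving *damutu*.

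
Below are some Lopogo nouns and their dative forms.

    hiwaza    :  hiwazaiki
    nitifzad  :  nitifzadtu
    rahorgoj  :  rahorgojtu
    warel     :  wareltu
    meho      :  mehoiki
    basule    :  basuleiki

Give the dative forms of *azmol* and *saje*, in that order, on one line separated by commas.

The alternation tracks the final sound of the stem — -tu when the stem ends in a consonant (*nitifzad*, *rahorgoj*, *warel*); -iki when the stem ends in a vowel (*hiwaza*, *meho*, *basule*).
The final sound of *azmol* is /l/, which is a consonant, so the suffix is -tu, giving *azmoltu*.
The final sound of *saje* is /e/, which is a vowel, so the suffix is -iki, giving *sajeiki*.

azmoltu, sajeiki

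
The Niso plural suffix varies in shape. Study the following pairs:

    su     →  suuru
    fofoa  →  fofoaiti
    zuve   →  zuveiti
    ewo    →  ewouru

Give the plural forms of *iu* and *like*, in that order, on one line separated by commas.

Looking at the last vowel of each stem: -uru when the last vowel of the stem is a rounded vowel (*su*, *ewo*); -iti when the last vowel of the stem is an unrounded vowel (*fofoa*, *zuve*).
*iu*: last vowel = /u/, a rounded vowel → -uru → *iuuru*.
*like*: last vowel = /e/, an unrounded vowel → -iti → *likeiti*.

iuuru, likeiti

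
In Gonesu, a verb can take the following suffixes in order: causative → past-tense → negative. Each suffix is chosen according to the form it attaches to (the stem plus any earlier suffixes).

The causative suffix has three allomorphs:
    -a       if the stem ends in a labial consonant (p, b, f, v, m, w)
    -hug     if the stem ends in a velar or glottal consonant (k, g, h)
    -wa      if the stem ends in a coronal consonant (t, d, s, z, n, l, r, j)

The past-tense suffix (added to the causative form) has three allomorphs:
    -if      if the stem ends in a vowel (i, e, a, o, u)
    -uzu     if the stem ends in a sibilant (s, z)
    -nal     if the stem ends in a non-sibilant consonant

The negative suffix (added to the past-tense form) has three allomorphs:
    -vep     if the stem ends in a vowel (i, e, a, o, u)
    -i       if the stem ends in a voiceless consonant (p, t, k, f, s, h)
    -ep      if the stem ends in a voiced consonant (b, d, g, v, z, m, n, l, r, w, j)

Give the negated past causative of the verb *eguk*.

egukhugnalep

Since the final consonant of *eguk* is /k/ (velar/glottal), it takes -hug, giving *egukhug*.
The causative form *egukhug*: final sound = /g/, a non-sibilant consonant → -nal → *egukhugnal*.
Since the final sound of the past-tense form *egukhugnal* is /l/ (a voiced consonant), it takes -ep, giving *egukhugnalep*.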